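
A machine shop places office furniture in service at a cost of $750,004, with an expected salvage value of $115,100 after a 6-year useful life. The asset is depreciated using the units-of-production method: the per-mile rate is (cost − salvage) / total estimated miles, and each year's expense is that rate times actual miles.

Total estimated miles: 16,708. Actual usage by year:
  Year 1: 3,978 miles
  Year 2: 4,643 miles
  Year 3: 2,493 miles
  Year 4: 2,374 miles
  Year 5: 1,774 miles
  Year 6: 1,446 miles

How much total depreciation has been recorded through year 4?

$512,544

Depreciable base = $750,004 − $115,100 = $634,904.
Rate = $634,904 / 16,708 miles = $38 per mile.
Year 1: 3,978 × $38 = $151,164. Book value $598,840.
Year 2: 4,643 × $38 = $176,434. Book value $422,406.
Year 3: 2,493 × $38 = $94,734. Book value $327,672.
Year 4: 2,374 × $38 = $90,212. Book value $237,460.
Accumulated through year 4 = $750,004 − $237,460 = $512,544.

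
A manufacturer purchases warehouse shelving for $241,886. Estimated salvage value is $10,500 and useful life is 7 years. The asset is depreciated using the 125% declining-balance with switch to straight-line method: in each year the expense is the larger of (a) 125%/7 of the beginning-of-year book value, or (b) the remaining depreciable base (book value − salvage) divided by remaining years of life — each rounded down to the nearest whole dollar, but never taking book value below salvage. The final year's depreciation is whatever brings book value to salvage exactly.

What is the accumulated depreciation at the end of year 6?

Depreciable base = $241,886 − $10,500 = $231,386.
Year 1: DB = ⌊$241,886 × 125%/7⌋ = $43,193; SL = ⌊$231,386/7⌋ = $33,055 → take DB $43,193. Book value $198,693.
Year 2: DB = ⌊$198,693 × 125%/7⌋ = $35,480; SL = ⌊$188,193/6⌋ = $31,365 → take DB $35,480. Book value $163,213.
Year 3: DB = ⌊$163,213 × 125%/7⌋ = $29,145; SL = ⌊$152,713/5⌋ = $30,542 → take SL $30,542. Book value $132,671.
Year 4: DB = ⌊$132,671 × 125%/7⌋ = $23,691; SL = ⌊$122,171/4⌋ = $30,542 → take SL $30,542. Book value $102,129.
Year 5: DB = ⌊$102,129 × 125%/7⌋ = $18,237; SL = ⌊$91,629/3⌋ = $30,543 → take SL $30,543. Book value $71,586.
Year 6: DB = ⌊$71,586 × 125%/7⌋ = $12,783; SL = ⌊$61,086/2⌋ = $30,543 → take SL $30,543. Book value $41,043.
Accumulated through year 6 = $241,886 − $41,043 = $200,843.

$200,843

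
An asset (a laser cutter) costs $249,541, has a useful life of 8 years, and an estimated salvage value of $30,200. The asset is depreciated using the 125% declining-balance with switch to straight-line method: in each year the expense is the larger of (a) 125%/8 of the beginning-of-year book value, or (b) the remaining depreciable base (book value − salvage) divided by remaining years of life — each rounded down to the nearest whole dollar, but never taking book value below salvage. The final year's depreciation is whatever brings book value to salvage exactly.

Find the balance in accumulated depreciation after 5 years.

$147,524

Depreciable base = $249,541 − $30,200 = $219,341.
Year 1: DB = ⌊$249,541 × 125%/8⌋ = $38,990; SL = ⌊$219,341/8⌋ = $27,417 → take DB $38,990. Book value $210,551.
Year 2: DB = ⌊$210,551 × 125%/8⌋ = $32,898; SL = ⌊$180,351/7⌋ = $25,764 → take DB $32,898. Book value $177,653.
Year 3: DB = ⌊$177,653 × 125%/8⌋ = $27,758; SL = ⌊$147,453/6⌋ = $24,575 → take DB $27,758. Book value $149,895.
Year 4: DB = ⌊$149,895 × 125%/8⌋ = $23,421; SL = ⌊$119,695/5⌋ = $23,939 → take SL $23,939. Book value $125,956.
Year 5: DB = ⌊$125,956 × 125%/8⌋ = $19,680; SL = ⌊$95,756/4⌋ = $23,939 → take SL $23,939. Book value $102,017.
Accumulated through year 5 = $249,541 − $102,017 = $147,524.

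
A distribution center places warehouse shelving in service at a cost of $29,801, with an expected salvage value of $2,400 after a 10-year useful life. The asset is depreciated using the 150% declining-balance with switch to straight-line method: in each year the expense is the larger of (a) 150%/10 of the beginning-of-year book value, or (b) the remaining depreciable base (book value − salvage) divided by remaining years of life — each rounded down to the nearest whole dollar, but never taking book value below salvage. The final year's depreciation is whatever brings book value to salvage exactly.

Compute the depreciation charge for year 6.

$2,165

Depreciable base = $29,801 − $2,400 = $27,401.
Year 1: DB = ⌊$29,801 × 150%/10⌋ = $4,470; SL = ⌊$27,401/10⌋ = $2,740 → take DB $4,470. Book value $25,331.
Year 2: DB = ⌊$25,331 × 150%/10⌋ = $3,799; SL = ⌊$22,931/9⌋ = $2,547 → take DB $3,799. Book value $21,532.
Year 3: DB = ⌊$21,532 × 150%/10⌋ = $3,229; SL = ⌊$19,132/8⌋ = $2,391 → take DB $3,229. Book value $18,303.
Year 4: DB = ⌊$18,303 × 150%/10⌋ = $2,745; SL = ⌊$15,903/7⌋ = $2,271 → take DB $2,745. Book value $15,558.
Year 5: DB = ⌊$15,558 × 150%/10⌋ = $2,333; SL = ⌊$13,158/6⌋ = $2,193 → take DB $2,333. Book value $13,225.
Year 6: DB = ⌊$13,225 × 150%/10⌋ = $1,983; SL = ⌊$10,825/5⌋ = $2,165 → take SL $2,165. Book value $11,060.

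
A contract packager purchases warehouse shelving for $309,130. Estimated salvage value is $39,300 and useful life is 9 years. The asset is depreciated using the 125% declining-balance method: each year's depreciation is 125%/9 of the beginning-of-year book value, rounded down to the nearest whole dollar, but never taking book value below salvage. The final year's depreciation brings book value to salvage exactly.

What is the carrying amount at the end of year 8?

$93,460

Depreciable base = $309,130 − $39,300 = $269,830.
Year 1: ⌊$309,130 × 125%/9⌋ = $42,934. Book value $266,196.
Year 2: ⌊$266,196 × 125%/9⌋ = $36,971. Book value $229,225.
Year 3: ⌊$229,225 × 125%/9⌋ = $31,836. Book value $197,389.
Year 4: ⌊$197,389 × 125%/9⌋ = $27,415. Book value $169,974.
Year 5: ⌊$169,974 × 125%/9⌋ = $23,607. Book value $146,367.
Year 6: ⌊$146,367 × 125%/9⌋ = $20,328. Book value $126,039.
Year 7: ⌊$126,039 × 125%/9⌋ = $17,505. Book value $108,534.
Year 8: ⌊$108,534 × 125%/9⌋ = $15,074. Book value $93,460.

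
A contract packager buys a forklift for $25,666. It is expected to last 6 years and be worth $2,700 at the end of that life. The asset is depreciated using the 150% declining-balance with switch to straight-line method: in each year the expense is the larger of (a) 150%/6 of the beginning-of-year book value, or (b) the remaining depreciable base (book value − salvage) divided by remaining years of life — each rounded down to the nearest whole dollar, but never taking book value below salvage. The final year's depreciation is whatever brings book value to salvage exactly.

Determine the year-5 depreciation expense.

Depreciable base = $25,666 − $2,700 = $22,966.
Year 1: DB = ⌊$25,666 × 150%/6⌋ = $6,416; SL = ⌊$22,966/6⌋ = $3,827 → take DB $6,416. Book value $19,250.
Year 2: DB = ⌊$19,250 × 150%/6⌋ = $4,812; SL = ⌊$16,550/5⌋ = $3,310 → take DB $4,812. Book value $14,438.
Year 3: DB = ⌊$14,438 × 150%/6⌋ = $3,609; SL = ⌊$11,738/4⌋ = $2,934 → take DB $3,609. Book value $10,829.
Year 4: DB = ⌊$10,829 × 150%/6⌋ = $2,707; SL = ⌊$8,129/3⌋ = $2,709 → take SL $2,709. Book value $8,120.
Year 5: DB = ⌊$8,120 × 150%/6⌋ = $2,030; SL = ⌊$5,420/2⌋ = $2,710 → take SL $2,710. Book value $5,410.

$2,710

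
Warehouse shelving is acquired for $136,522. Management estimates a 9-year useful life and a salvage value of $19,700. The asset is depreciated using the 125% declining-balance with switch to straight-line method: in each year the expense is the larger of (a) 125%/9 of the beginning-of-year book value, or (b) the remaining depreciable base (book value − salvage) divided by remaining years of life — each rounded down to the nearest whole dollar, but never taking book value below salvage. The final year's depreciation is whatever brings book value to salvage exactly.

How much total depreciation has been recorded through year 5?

$72,528

Depreciable base = $136,522 − $19,700 = $116,822.
Year 1: DB = ⌊$136,522 × 125%/9⌋ = $18,961; SL = ⌊$116,822/9⌋ = $12,980 → take DB $18,961. Book value $117,561.
Year 2: DB = ⌊$117,561 × 125%/9⌋ = $16,327; SL = ⌊$97,861/8⌋ = $12,232 → take DB $16,327. Book value $101,234.
Year 3: DB = ⌊$101,234 × 125%/9⌋ = $14,060; SL = ⌊$81,534/7⌋ = $11,647 → take DB $14,060. Book value $87,174.
Year 4: DB = ⌊$87,174 × 125%/9⌋ = $12,107; SL = ⌊$67,474/6⌋ = $11,245 → take DB $12,107. Book value $75,067.
Year 5: DB = ⌊$75,067 × 125%/9⌋ = $10,425; SL = ⌊$55,367/5⌋ = $11,073 → take SL $11,073. Book value $63,994.
Accumulated through year 5 = $136,522 − $63,994 = $72,528.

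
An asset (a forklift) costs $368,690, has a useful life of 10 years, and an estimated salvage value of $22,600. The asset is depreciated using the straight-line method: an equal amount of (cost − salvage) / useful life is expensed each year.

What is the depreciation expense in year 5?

Depreciable base = $368,690 − $22,600 = $346,090.
Annual expense = $346,090 / 10 = $34,609.

$34,609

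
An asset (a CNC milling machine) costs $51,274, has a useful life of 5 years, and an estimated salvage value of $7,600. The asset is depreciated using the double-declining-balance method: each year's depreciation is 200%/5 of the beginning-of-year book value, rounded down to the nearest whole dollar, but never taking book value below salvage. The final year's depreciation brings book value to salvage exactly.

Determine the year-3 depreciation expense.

Depreciable base = $51,274 − $7,600 = $43,674.
Year 1: ⌊$51,274 × 200%/5⌋ = $20,509. Book value $30,765.
Year 2: ⌊$30,765 × 200%/5⌋ = $12,306. Book value $18,459.
Year 3: ⌊$18,459 × 200%/5⌋ = $7,383. Book value $11,076.

$7,383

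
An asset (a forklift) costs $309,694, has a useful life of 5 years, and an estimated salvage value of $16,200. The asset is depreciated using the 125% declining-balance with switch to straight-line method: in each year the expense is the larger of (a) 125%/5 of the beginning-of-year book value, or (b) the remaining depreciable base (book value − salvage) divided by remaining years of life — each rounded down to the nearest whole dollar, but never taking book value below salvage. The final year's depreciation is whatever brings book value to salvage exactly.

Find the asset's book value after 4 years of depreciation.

$68,868

Depreciable base = $309,694 − $16,200 = $293,494.
Year 1: DB = ⌊$309,694 × 125%/5⌋ = $77,423; SL = ⌊$293,494/5⌋ = $58,698 → take DB $77,423. Book value $232,271.
Year 2: DB = ⌊$232,271 × 125%/5⌋ = $58,067; SL = ⌊$216,071/4⌋ = $54,017 → take DB $58,067. Book value $174,204.
Year 3: DB = ⌊$174,204 × 125%/5⌋ = $43,551; SL = ⌊$158,004/3⌋ = $52,668 → take SL $52,668. Book value $121,536.
Year 4: DB = ⌊$121,536 × 125%/5⌋ = $30,384; SL = ⌊$105,336/2⌋ = $52,668 → take SL $52,668. Book value $68,868.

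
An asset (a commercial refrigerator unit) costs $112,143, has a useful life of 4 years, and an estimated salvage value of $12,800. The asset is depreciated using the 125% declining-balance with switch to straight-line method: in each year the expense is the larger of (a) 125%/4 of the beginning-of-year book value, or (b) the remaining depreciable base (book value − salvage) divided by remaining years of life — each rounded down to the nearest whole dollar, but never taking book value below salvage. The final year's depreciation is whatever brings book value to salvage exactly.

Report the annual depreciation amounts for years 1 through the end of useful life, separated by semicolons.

$35,044; $24,093; $20,103; $20,103

Depreciable base = $112,143 − $12,800 = $99,343.
Year 1: DB = ⌊$112,143 × 125%/4⌋ = $35,044; SL = ⌊$99,343/4⌋ = $24,835 → take DB $35,044. Book value $77,099.
Year 2: DB = ⌊$77,099 × 125%/4⌋ = $24,093; SL = ⌊$64,299/3⌋ = $21,433 → take DB $24,093. Book value $53,006.
Year 3: DB = ⌊$53,006 × 125%/4⌋ = $16,564; SL = ⌊$40,206/2⌋ = $20,103 → take SL $20,103. Book value $32,903.
Year 4 (final): $32,903 − $12,800 = $20,103. Book value $12,800.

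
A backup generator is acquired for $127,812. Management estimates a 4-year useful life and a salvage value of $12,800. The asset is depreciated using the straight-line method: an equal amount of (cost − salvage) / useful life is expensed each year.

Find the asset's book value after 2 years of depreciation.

Depreciable base = $127,812 − $12,800 = $115,012.
Annual expense = $115,012 / 4 = $28,753.
End of year 1: book value $99,059.
End of year 2: book value $70,306.

$70,306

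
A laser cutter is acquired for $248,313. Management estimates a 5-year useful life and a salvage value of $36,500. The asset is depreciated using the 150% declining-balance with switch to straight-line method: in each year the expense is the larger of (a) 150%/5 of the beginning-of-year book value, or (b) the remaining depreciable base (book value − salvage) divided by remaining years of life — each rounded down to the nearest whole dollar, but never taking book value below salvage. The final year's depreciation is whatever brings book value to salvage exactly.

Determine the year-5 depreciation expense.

$23,121

Depreciable base = $248,313 − $36,500 = $211,813.
Year 1: DB = ⌊$248,313 × 150%/5⌋ = $74,493; SL = ⌊$211,813/5⌋ = $42,362 → take DB $74,493. Book value $173,820.
Year 2: DB = ⌊$173,820 × 150%/5⌋ = $52,146; SL = ⌊$137,320/4⌋ = $34,330 → take DB $52,146. Book value $121,674.
Year 3: DB = ⌊$121,674 × 150%/5⌋ = $36,502; SL = ⌊$85,174/3⌋ = $28,391 → take DB $36,502. Book value $85,172.
Year 4: DB = ⌊$85,172 × 150%/5⌋ = $25,551; SL = ⌊$48,672/2⌋ = $24,336 → take DB $25,551. Book value $59,621.
Year 5 (final): $59,621 − $36,500 = $23,121. Book value $36,500.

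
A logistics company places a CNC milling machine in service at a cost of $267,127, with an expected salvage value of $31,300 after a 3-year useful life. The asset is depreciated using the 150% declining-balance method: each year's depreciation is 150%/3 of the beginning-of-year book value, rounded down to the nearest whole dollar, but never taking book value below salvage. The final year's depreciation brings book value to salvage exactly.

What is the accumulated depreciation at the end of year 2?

Depreciable base = $267,127 − $31,300 = $235,827.
Year 1: ⌊$267,127 × 150%/3⌋ = $133,563. Book value $133,564.
Year 2: ⌊$133,564 × 150%/3⌋ = $66,782. Book value $66,782.
Accumulated through year 2 = $267,127 − $66,782 = $200,345.

$200,345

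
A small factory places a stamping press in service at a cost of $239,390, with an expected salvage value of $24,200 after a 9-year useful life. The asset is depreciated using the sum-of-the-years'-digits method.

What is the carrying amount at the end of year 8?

$28,982

Depreciable base = $239,390 − $24,200 = $215,190.
Sum of the years' digits = 9+8+7+6+5+4+3+2+1 = 45.
Year 1: $215,190 × 9/45 = $43,038. Book value $196,352.
Year 2: $215,190 × 8/45 = $38,256. Book value $158,096.
Year 3: $215,190 × 7/45 = $33,474. Book value $124,622.
Year 4: $215,190 × 6/45 = $28,692. Book value $95,930.
Year 5: $215,190 × 5/45 = $23,910. Book value $72,020.
Year 6: $215,190 × 4/45 = $19,128. Book value $52,892.
Year 7: $215,190 × 3/45 = $14,346. Book value $38,546.
Year 8: $215,190 × 2/45 = $9,564. Book value $28,982.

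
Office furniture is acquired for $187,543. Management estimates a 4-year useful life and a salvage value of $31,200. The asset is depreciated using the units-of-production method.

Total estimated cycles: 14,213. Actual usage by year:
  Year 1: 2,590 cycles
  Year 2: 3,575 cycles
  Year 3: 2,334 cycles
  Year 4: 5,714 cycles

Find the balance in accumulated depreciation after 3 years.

Depreciable base = $187,543 − $31,200 = $156,343.
Rate = $156,343 / 14,213 cycles = $11 per cycle.
Year 1: 2,590 × $11 = $28,490. Book value $159,053.
Year 2: 3,575 × $11 = $39,325. Book value $119,728.
Year 3: 2,334 × $11 = $25,674. Book value $94,054.
Accumulated through year 3 = $187,543 − $94,054 = $93,489.

$93,489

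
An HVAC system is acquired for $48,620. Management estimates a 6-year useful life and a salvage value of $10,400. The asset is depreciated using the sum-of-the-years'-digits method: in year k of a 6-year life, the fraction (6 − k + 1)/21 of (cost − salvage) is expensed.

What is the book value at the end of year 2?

Depreciable base = $48,620 − $10,400 = $38,220.
Sum of the years' digits = 6+5+4+3+2+1 = 21.
Year 1: $38,220 × 6/21 = $10,920. Book value $37,700.
Year 2: $38,220 × 5/21 = $9,100. Book value $28,600.

$28,600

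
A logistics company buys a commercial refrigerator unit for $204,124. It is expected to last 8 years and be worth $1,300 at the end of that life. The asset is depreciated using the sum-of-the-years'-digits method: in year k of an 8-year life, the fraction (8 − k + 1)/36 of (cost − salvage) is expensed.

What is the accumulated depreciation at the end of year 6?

Depreciable base = $204,124 − $1,300 = $202,824.
Sum of the years' digits = 8+7+6+5+4+3+2+1 = 36.
Year 1: $202,824 × 8/36 = $45,072. Book value $159,052.
Year 2: $202,824 × 7/36 = $39,438. Book value $119,614.
Year 3: $202,824 × 6/36 = $33,804. Book value $85,810.
Year 4: $202,824 × 5/36 = $28,170. Book value $57,640.
Year 5: $202,824 × 4/36 = $22,536. Book value $35,104.
Year 6: $202,824 × 3/36 = $16,902. Book value $18,202.
Accumulated through year 6 = $204,124 − $18,202 = $185,922.

$185,922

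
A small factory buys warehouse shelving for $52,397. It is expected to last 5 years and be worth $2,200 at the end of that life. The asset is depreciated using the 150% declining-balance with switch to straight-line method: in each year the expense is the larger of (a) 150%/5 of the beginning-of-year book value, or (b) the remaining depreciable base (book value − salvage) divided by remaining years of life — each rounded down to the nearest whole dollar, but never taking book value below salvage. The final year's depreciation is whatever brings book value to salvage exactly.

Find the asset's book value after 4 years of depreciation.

Depreciable base = $52,397 − $2,200 = $50,197.
Year 1: DB = ⌊$52,397 × 150%/5⌋ = $15,719; SL = ⌊$50,197/5⌋ = $10,039 → take DB $15,719. Book value $36,678.
Year 2: DB = ⌊$36,678 × 150%/5⌋ = $11,003; SL = ⌊$34,478/4⌋ = $8,619 → take DB $11,003. Book value $25,675.
Year 3: DB = ⌊$25,675 × 150%/5⌋ = $7,702; SL = ⌊$23,475/3⌋ = $7,825 → take SL $7,825. Book value $17,850.
Year 4: DB = ⌊$17,850 × 150%/5⌋ = $5,355; SL = ⌊$15,650/2⌋ = $7,825 → take SL $7,825. Book value $10,025.

$10,025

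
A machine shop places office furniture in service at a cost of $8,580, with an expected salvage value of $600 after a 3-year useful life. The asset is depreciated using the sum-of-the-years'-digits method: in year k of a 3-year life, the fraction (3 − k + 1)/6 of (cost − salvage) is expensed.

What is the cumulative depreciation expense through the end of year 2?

$6,650

Depreciable base = $8,580 − $600 = $7,980.
Sum of the years' digits = 3+2+1 = 6.
Year 1: $7,980 × 3/6 = $3,990. Book value $4,590.
Year 2: $7,980 × 2/6 = $2,660. Book value $1,930.
Accumulated through year 2 = $8,580 − $1,930 = $6,650.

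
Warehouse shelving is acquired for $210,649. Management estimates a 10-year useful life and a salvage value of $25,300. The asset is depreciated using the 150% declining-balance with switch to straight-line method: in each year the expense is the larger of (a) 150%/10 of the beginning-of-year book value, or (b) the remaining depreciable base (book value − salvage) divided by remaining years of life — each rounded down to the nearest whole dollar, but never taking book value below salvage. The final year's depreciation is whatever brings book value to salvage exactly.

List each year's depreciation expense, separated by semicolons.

$31,597; $26,857; $22,829; $19,404; $16,494; $14,020; $13,537; $13,537; $13,537; $13,537

Depreciable base = $210,649 − $25,300 = $185,349.
Year 1: DB = ⌊$210,649 × 150%/10⌋ = $31,597; SL = ⌊$185,349/10⌋ = $18,534 → take DB $31,597. Book value $179,052.
Year 2: DB = ⌊$179,052 × 150%/10⌋ = $26,857; SL = ⌊$153,752/9⌋ = $17,083 → take DB $26,857. Book value $152,195.
Year 3: DB = ⌊$152,195 × 150%/10⌋ = $22,829; SL = ⌊$126,895/8⌋ = $15,861 → take DB $22,829. Book value $129,366.
Year 4: DB = ⌊$129,366 × 150%/10⌋ = $19,404; SL = ⌊$104,066/7⌋ = $14,866 → take DB $19,404. Book value $109,962.
Year 5: DB = ⌊$109,962 × 150%/10⌋ = $16,494; SL = ⌊$84,662/6⌋ = $14,110 → take DB $16,494. Book value $93,468.
Year 6: DB = ⌊$93,468 × 150%/10⌋ = $14,020; SL = ⌊$68,168/5⌋ = $13,633 → take DB $14,020. Book value $79,448.
Year 7: DB = ⌊$79,448 × 150%/10⌋ = $11,917; SL = ⌊$54,148/4⌋ = $13,537 → take SL $13,537. Book value $65,911.
Year 8: DB = ⌊$65,911 × 150%/10⌋ = $9,886; SL = ⌊$40,611/3⌋ = $13,537 → take SL $13,537. Book value $52,374.
Year 9: DB = ⌊$52,374 × 150%/10⌋ = $7,856; SL = ⌊$27,074/2⌋ = $13,537 → take SL $13,537. Book value $38,837.
Year 10 (final): $38,837 − $25,300 = $13,537. Book value $25,300.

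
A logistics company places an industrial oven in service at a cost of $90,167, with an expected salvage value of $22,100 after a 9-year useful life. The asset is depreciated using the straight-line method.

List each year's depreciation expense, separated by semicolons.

Depreciable base = $90,167 − $22,100 = $68,067.
Annual expense = $68,067 / 9 = $7,563.
End of year 1: book value $82,604.
End of year 2: book value $75,041.
End of year 3: book value $67,478.
End of year 4: book value $59,915.
End of year 5: book value $52,352.
End of year 6: book value $44,789.
End of year 7: book value $37,226.
End of year 8: book value $29,663.
End of year 9: book value $22,100.

$7,563; $7,563; $7,563; $7,563; $7,563; $7,563; $7,563; $7,563; $7,563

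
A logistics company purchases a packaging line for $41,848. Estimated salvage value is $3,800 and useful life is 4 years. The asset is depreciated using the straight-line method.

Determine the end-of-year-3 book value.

Depreciable base = $41,848 − $3,800 = $38,048.
Annual expense = $38,048 / 4 = $9,512.
End of year 1: book value $32,336.
End of year 2: book value $22,824.
End of year 3: book value $13,312.

$13,312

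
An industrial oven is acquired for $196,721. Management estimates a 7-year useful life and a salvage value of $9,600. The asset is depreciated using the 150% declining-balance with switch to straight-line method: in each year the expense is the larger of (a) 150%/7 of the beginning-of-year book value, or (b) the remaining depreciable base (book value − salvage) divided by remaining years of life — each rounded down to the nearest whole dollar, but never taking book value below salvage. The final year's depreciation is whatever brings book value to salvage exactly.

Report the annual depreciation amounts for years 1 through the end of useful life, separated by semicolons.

Depreciable base = $196,721 − $9,600 = $187,121.
Year 1: DB = ⌊$196,721 × 150%/7⌋ = $42,154; SL = ⌊$187,121/7⌋ = $26,731 → take DB $42,154. Book value $154,567.
Year 2: DB = ⌊$154,567 × 150%/7⌋ = $33,121; SL = ⌊$144,967/6⌋ = $24,161 → take DB $33,121. Book value $121,446.
Year 3: DB = ⌊$121,446 × 150%/7⌋ = $26,024; SL = ⌊$111,846/5⌋ = $22,369 → take DB $26,024. Book value $95,422.
Year 4: DB = ⌊$95,422 × 150%/7⌋ = $20,447; SL = ⌊$85,822/4⌋ = $21,455 → take SL $21,455. Book value $73,967.
Year 5: DB = ⌊$73,967 × 150%/7⌋ = $15,850; SL = ⌊$64,367/3⌋ = $21,455 → take SL $21,455. Book value $52,512.
Year 6: DB = ⌊$52,512 × 150%/7⌋ = $11,252; SL = ⌊$42,912/2⌋ = $21,456 → take SL $21,456. Book value $31,056.
Year 7 (final): $31,056 − $9,600 = $21,456. Book value $9,600.

$42,154; $33,121; $26,024; $21,455; $21,455; $21,456; $21,456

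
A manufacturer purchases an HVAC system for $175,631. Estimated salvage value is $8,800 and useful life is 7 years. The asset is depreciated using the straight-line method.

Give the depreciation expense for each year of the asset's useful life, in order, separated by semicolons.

$23,833; $23,833; $23,833; $23,833; $23,833; $23,833; $23,833

Depreciable base = $175,631 − $8,800 = $166,831.
Annual expense = $166,831 / 7 = $23,833.
End of year 1: book value $151,798.
End of year 2: book value $127,965.
End of year 3: book value $104,132.
End of year 4: book value $80,299.
End of year 5: book value $56,466.
End of year 6: book value $32,633.
End of year 7: book value $8,800.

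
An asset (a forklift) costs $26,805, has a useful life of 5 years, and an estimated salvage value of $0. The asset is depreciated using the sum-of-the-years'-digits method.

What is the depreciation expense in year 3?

Depreciable base = $26,805 − $0 = $26,805.
Sum of the years' digits = 5+4+3+2+1 = 15.
Year 1: $26,805 × 5/15 = $8,935. Book value $17,870.
Year 2: $26,805 × 4/15 = $7,148. Book value $10,722.
Year 3: $26,805 × 3/15 = $5,361. Book value $5,361.

$5,361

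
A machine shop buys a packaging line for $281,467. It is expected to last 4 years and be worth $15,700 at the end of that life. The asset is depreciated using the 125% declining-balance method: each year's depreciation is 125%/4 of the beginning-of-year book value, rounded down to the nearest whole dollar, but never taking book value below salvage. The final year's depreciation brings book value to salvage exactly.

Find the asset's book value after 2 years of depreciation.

Depreciable base = $281,467 − $15,700 = $265,767.
Year 1: ⌊$281,467 × 125%/4⌋ = $87,958. Book value $193,509.
Year 2: ⌊$193,509 × 125%/4⌋ = $60,471. Book value $133,038.

$133,038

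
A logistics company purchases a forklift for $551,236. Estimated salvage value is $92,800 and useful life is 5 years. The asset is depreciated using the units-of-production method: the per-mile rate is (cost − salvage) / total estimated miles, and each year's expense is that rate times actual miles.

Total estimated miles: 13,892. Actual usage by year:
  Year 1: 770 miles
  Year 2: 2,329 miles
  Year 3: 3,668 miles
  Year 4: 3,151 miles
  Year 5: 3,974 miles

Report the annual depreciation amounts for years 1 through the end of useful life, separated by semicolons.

Depreciable base = $551,236 − $92,800 = $458,436.
Rate = $458,436 / 13,892 miles = $33 per mile.
Year 1: 770 × $33 = $25,410. Book value $525,826.
Year 2: 2,329 × $33 = $76,857. Book value $448,969.
Year 3: 3,668 × $33 = $121,044. Book value $327,925.
Year 4: 3,151 × $33 = $103,983. Book value $223,942.
Year 5: 3,974 × $33 = $131,142. Book value $92,800.

$25,410; $76,857; $121,044; $103,983; $131,142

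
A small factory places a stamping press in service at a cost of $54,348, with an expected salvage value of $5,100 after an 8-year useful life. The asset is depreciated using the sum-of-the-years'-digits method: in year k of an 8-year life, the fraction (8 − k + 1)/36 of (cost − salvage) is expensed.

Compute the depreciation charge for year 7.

$2,736

Depreciable base = $54,348 − $5,100 = $49,248.
Sum of the years' digits = 8+7+6+5+4+3+2+1 = 36.
Year 1: $49,248 × 8/36 = $10,944. Book value $43,404.
Year 2: $49,248 × 7/36 = $9,576. Book value $33,828.
Year 3: $49,248 × 6/36 = $8,208. Book value $25,620.
Year 4: $49,248 × 5/36 = $6,840. Book value $18,780.
Year 5: $49,248 × 4/36 = $5,472. Book value $13,308.
Year 6: $49,248 × 3/36 = $4,104. Book value $9,204.
Year 7: $49,248 × 2/36 = $2,736. Book value $6,468.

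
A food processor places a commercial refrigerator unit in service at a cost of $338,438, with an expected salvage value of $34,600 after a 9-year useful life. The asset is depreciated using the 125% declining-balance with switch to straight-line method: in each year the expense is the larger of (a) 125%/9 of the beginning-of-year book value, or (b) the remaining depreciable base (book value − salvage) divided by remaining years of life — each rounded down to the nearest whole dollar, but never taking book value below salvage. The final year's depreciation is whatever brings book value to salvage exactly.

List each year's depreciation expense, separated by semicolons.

$47,005; $40,476; $34,855; $30,250; $30,250; $30,250; $30,250; $30,251; $30,251

Depreciable base = $338,438 − $34,600 = $303,838.
Year 1: DB = ⌊$338,438 × 125%/9⌋ = $47,005; SL = ⌊$303,838/9⌋ = $33,759 → take DB $47,005. Book value $291,433.
Year 2: DB = ⌊$291,433 × 125%/9⌋ = $40,476; SL = ⌊$256,833/8⌋ = $32,104 → take DB $40,476. Book value $250,957.
Year 3: DB = ⌊$250,957 × 125%/9⌋ = $34,855; SL = ⌊$216,357/7⌋ = $30,908 → take DB $34,855. Book value $216,102.
Year 4: DB = ⌊$216,102 × 125%/9⌋ = $30,014; SL = ⌊$181,502/6⌋ = $30,250 → take SL $30,250. Book value $185,852.
Year 5: DB = ⌊$185,852 × 125%/9⌋ = $25,812; SL = ⌊$151,252/5⌋ = $30,250 → take SL $30,250. Book value $155,602.
Year 6: DB = ⌊$155,602 × 125%/9⌋ = $21,611; SL = ⌊$121,002/4⌋ = $30,250 → take SL $30,250. Book value $125,352.
Year 7: DB = ⌊$125,352 × 125%/9⌋ = $17,410; SL = ⌊$90,752/3⌋ = $30,250 → take SL $30,250. Book value $95,102.
Year 8: DB = ⌊$95,102 × 125%/9⌋ = $13,208; SL = ⌊$60,502/2⌋ = $30,251 → take SL $30,251. Book value $64,851.
Year 9 (final): $64,851 − $34,600 = $30,251. Book value $34,600.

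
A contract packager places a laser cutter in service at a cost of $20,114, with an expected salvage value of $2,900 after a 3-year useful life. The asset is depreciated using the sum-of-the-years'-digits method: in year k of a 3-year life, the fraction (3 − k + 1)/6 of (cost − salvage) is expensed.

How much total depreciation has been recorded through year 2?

$14,345

Depreciable base = $20,114 − $2,900 = $17,214.
Sum of the years' digits = 3+2+1 = 6.
Year 1: $17,214 × 3/6 = $8,607. Book value $11,507.
Year 2: $17,214 × 2/6 = $5,738. Book value $5,769.
Accumulated through year 2 = $20,114 − $5,769 = $14,345.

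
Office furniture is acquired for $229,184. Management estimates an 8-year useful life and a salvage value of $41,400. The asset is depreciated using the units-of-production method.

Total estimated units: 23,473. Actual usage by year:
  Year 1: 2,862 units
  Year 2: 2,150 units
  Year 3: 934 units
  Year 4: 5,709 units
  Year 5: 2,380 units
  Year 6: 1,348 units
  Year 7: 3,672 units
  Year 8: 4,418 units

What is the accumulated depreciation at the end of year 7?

$152,440

Depreciable base = $229,184 − $41,400 = $187,784.
Rate = $187,784 / 23,473 units = $8 per unit.
Year 1: 2,862 × $8 = $22,896. Book value $206,288.
Year 2: 2,150 × $8 = $17,200. Book value $189,088.
Year 3: 934 × $8 = $7,472. Book value $181,616.
Year 4: 5,709 × $8 = $45,672. Book value $135,944.
Year 5: 2,380 × $8 = $19,040. Book value $116,904.
Year 6: 1,348 × $8 = $10,784. Book value $106,120.
Year 7: 3,672 × $8 = $29,376. Book value $76,744.
Accumulated through year 7 = $229,184 − $76,744 = $152,440.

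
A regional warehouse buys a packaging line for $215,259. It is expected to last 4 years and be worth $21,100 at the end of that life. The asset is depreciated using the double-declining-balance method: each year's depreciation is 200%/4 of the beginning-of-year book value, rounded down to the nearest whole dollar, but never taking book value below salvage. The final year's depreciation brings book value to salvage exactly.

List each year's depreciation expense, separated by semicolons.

Depreciable base = $215,259 − $21,100 = $194,159.
Year 1: ⌊$215,259 × 200%/4⌋ = $107,629. Book value $107,630.
Year 2: ⌊$107,630 × 200%/4⌋ = $53,815. Book value $53,815.
Year 3: ⌊$53,815 × 200%/4⌋ = $26,907. Book value $26,908.
Year 4 (final): $26,908 − $21,100 = $5,808. Book value $21,100.

$107,629; $53,815; $26,907; $5,808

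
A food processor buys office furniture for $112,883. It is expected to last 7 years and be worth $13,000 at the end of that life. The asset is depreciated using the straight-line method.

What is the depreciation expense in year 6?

Depreciable base = $112,883 − $13,000 = $99,883.
Annual expense = $99,883 / 7 = $14,269.

$14,269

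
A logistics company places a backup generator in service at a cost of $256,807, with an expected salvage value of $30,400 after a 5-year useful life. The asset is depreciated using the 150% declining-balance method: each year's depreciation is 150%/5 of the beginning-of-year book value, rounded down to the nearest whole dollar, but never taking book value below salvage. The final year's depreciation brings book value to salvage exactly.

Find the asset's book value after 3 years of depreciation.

$88,086

Depreciable base = $256,807 − $30,400 = $226,407.
Year 1: ⌊$256,807 × 150%/5⌋ = $77,042. Book value $179,765.
Year 2: ⌊$179,765 × 150%/5⌋ = $53,929. Book value $125,836.
Year 3: ⌊$125,836 × 150%/5⌋ = $37,750. Book value $88,086.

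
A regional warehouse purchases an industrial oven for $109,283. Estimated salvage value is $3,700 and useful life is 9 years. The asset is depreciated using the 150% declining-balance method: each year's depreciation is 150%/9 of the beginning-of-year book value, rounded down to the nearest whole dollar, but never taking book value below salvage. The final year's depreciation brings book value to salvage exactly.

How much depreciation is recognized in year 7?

Depreciable base = $109,283 − $3,700 = $105,583.
Year 1: ⌊$109,283 × 150%/9⌋ = $18,213. Book value $91,070.
Year 2: ⌊$91,070 × 150%/9⌋ = $15,178. Book value $75,892.
Year 3: ⌊$75,892 × 150%/9⌋ = $12,648. Book value $63,244.
Year 4: ⌊$63,244 × 150%/9⌋ = $10,540. Book value $52,704.
Year 5: ⌊$52,704 × 150%/9⌋ = $8,784. Book value $43,920.
Year 6: ⌊$43,920 × 150%/9⌋ = $7,320. Book value $36,600.
Year 7: ⌊$36,600 × 150%/9⌋ = $6,100. Book value $30,500.

$6,100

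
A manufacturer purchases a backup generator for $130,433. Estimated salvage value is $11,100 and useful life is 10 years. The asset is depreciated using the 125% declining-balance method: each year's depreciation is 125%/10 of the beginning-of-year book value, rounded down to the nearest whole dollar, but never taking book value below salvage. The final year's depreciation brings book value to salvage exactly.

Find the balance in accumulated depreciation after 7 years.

$79,210

Depreciable base = $130,433 − $11,100 = $119,333.
Year 1: ⌊$130,433 × 125%/10⌋ = $16,304. Book value $114,129.
Year 2: ⌊$114,129 × 125%/10⌋ = $14,266. Book value $99,863.
Year 3: ⌊$99,863 × 125%/10⌋ = $12,482. Book value $87,381.
Year 4: ⌊$87,381 × 125%/10⌋ = $10,922. Book value $76,459.
Year 5: ⌊$76,459 × 125%/10⌋ = $9,557. Book value $66,902.
Year 6: ⌊$66,902 × 125%/10⌋ = $8,362. Book value $58,540.
Year 7: ⌊$58,540 × 125%/10⌋ = $7,317. Book value $51,223.
Accumulated through year 7 = $130,433 − $51,223 = $79,210.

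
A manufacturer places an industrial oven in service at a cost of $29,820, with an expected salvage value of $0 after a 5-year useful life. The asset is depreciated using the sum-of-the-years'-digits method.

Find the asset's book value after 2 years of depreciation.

Depreciable base = $29,820 − $0 = $29,820.
Sum of the years' digits = 5+4+3+2+1 = 15.
Year 1: $29,820 × 5/15 = $9,940. Book value $19,880.
Year 2: $29,820 × 4/15 = $7,952. Book value $11,928.

$11,928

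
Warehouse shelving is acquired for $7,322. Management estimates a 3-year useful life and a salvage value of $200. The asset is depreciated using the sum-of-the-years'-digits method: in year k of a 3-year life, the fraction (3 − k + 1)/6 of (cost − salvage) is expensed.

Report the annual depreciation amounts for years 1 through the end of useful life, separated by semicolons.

Depreciable base = $7,322 − $200 = $7,122.
Sum of the years' digits = 3+2+1 = 6.
Year 1: $7,122 × 3/6 = $3,561. Book value $3,761.
Year 2: $7,122 × 2/6 = $2,374. Book value $1,387.
Year 3: $7,122 × 1/6 = $1,187. Book value $200.

$3,561; $2,374; $1,187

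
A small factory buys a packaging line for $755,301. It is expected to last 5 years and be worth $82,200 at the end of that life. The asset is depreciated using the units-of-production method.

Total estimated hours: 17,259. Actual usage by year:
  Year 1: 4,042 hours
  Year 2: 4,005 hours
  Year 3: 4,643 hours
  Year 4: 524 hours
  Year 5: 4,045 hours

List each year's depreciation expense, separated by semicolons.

$157,638; $156,195; $181,077; $20,436; $157,755

Depreciable base = $755,301 − $82,200 = $673,101.
Rate = $673,101 / 17,259 hours = $39 per hour.
Year 1: 4,042 × $39 = $157,638. Book value $597,663.
Year 2: 4,005 × $39 = $156,195. Book value $441,468.
Year 3: 4,643 × $39 = $181,077. Book value $260,391.
Year 4: 524 × $39 = $20,436. Book value $239,955.
Year 5: 4,045 × $39 = $157,755. Book value $82,200.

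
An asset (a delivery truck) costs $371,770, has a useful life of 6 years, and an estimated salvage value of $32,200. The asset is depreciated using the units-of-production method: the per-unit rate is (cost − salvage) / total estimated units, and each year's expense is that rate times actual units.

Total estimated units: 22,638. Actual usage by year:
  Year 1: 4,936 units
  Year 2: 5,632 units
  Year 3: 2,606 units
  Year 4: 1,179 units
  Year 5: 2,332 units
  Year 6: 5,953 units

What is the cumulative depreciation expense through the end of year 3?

$197,610

Depreciable base = $371,770 − $32,200 = $339,570.
Rate = $339,570 / 22,638 units = $15 per unit.
Year 1: 4,936 × $15 = $74,040. Book value $297,730.
Year 2: 5,632 × $15 = $84,480. Book value $213,250.
Year 3: 2,606 × $15 = $39,090. Book value $174,160.
Accumulated through year 3 = $371,770 − $174,160 = $197,610.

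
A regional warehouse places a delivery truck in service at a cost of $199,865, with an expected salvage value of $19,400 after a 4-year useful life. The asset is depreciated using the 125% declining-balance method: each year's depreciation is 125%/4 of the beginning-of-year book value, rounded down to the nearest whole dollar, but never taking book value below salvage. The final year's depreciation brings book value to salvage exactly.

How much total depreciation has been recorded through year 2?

Depreciable base = $199,865 − $19,400 = $180,465.
Year 1: ⌊$199,865 × 125%/4⌋ = $62,457. Book value $137,408.
Year 2: ⌊$137,408 × 125%/4⌋ = $42,940. Book value $94,468.
Accumulated through year 2 = $199,865 − $94,468 = $105,397.

$105,397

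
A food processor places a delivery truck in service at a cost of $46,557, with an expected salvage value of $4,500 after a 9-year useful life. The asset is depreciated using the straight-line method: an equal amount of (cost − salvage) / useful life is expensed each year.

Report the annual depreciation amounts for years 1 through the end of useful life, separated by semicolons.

$4,673; $4,673; $4,673; $4,673; $4,673; $4,673; $4,673; $4,673; $4,673

Depreciable base = $46,557 − $4,500 = $42,057.
Annual expense = $42,057 / 9 = $4,673.
End of year 1: book value $41,884.
End of year 2: book value $37,211.
End of year 3: book value $32,538.
End of year 4: book value $27,865.
End of year 5: book value $23,192.
End of year 6: book value $18,519.
End of year 7: book value $13,846.
End of year 8: book value $9,173.
End of year 9: book value $4,500.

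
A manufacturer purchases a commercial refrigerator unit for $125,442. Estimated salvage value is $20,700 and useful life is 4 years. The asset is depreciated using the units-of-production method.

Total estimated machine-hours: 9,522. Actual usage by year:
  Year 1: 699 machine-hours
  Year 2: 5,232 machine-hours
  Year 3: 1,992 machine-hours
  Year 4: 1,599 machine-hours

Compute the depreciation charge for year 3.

Depreciable base = $125,442 − $20,700 = $104,742.
Rate = $104,742 / 9,522 machine-hours = $11 per machine-hour.
Year 1: 699 × $11 = $7,689. Book value $117,753.
Year 2: 5,232 × $11 = $57,552. Book value $60,201.
Year 3: 1,992 × $11 = $21,912. Book value $38,289.

$21,912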